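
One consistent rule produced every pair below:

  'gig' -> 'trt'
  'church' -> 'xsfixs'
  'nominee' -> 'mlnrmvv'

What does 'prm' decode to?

This is the alphabet-reversal cipher (Atbash): a becomes z, b becomes y, etc.
Reversing it on prm: p↔k, r↔i, m↔n.

kin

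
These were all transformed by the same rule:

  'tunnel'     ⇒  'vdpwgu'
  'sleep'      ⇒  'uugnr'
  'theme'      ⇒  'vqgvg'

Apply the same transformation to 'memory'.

onoxth

The shifts repeat in a cycle of length 2: positions 0,1,… shift by +2, +9, then the pattern repeats.
On memory: m+2=o, e+9=n, m+2=o, o+9=x, r+2=t, y+9=h.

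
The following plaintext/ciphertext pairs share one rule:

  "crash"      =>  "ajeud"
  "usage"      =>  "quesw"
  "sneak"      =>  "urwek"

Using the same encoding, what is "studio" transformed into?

ufqloc

c(2)→a(0) and r(17)→j(9) fit y≡11x+4 (mod 26); the inverse of 11 mod 26 is 19. This is an affine cipher: with a=0,…,z=25, each position x becomes (11x+4) mod 26.
For studio: s(18)→11·18+4≡20=u; t(19)→11·19+4≡5=f; u(20)→11·20+4≡16=q; d(3)→11·3+4≡11=l; i(8)→11·8+4≡14=o; o(14)→11·14+4≡2=c (all mod 26).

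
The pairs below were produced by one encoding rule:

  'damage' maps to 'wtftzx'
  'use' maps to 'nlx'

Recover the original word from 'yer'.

fly

This is a Caesar cipher with shift 19.
Decoding yer: y−19=f, e−19=l, r−19=y.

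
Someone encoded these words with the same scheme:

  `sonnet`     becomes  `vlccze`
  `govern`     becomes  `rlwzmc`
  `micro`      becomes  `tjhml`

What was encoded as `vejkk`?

still

s(18)→v(21) and o(14)→l(11) fit y≡9x+15 (mod 26); the inverse of 9 mod 26 is 3. Each letter's alphabet position (a=0..z=25) is mapped through 9·x+15 mod 26 — an affine cipher.
Reversing it on vejkk: v(21)→3·(21−15)≡18=s; e(4)→3·(4−15)≡19=t; j(9)→3·(9−15)≡8=i; k(10)→3·(10−15)≡11=l; k(10)→3·(10−15)≡11=l (all mod 26).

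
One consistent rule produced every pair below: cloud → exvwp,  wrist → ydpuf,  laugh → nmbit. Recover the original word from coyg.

Shifts by position in cloud: pos 0: c→e (+2), pos 1: l→x (+12), pos 2: o→v (+7), pos 3: u→w (+2), pos 4: d→p (+12) — repeating every 3. The shifts repeat in a cycle of length 3: positions 0,1,… shift by +2, +12, +7, then the pattern repeats.
Reversing it on coyg: c−2=a, o−12=c, y−7=r, g−2=e.

acre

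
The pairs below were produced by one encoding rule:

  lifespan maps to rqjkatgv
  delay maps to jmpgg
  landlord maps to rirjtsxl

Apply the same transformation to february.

Shifts by position in lifespan: pos 0: l→r (+6), pos 1: i→q (+8), pos 2: f→j (+4), pos 3: e→k (+6), pos 4: s→a (+8), pos 5: p→t (+4) — repeating every 3. The shifts repeat in a cycle of length 3: positions 0,1,… shift by +6, +8, +4, then the pattern repeats.
On february: f+6=l, e+8=m, b+4=f, r+6=x, u+8=c, a+4=e, r+6=x, y+8=g.

lmfxcexg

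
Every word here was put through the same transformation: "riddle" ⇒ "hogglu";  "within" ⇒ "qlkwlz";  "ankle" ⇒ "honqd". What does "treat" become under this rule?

The output letters match the input read backwards, each shifted +3: riddle reversed is elddir. Read the word backwards and shift each letter +3.
For treat: reverse → taert; then shift: t+3=w, a+3=d, e+3=h, r+3=u, t+3=w.

wdhuw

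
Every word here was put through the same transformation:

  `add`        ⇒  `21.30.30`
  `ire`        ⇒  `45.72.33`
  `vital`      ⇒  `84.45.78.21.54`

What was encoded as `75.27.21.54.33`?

a(#1)→21 and d(#4)→30: differences scale by 3, so n = 3·pos + 18. With a=1..z=26, the number is 3·pos + 18.
Reversing it on 75.27.21.54.33: 75→(75−18)÷3=19=s, 27→(27−18)÷3=3=c, 21→(21−18)÷3=1=a, 54→(54−18)÷3=12=l, 33→(33−18)÷3=5=e.

scale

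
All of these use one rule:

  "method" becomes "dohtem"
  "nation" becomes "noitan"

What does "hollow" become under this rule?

wolloh

The output letters match the input read backwards: method reversed is dohtem. It's just the letters in reverse order.
For hollow: reverse → wolloh.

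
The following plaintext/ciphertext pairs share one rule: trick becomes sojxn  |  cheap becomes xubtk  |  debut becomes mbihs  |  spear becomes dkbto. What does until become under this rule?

hgsjc

t(19)→s(18) and r(17)→o(14) fit y≡15x+19 (mod 26); the inverse of 15 mod 26 is 7. This is an affine cipher: with a=0,…,z=25, each position x becomes (15x+19) mod 26.
Applying it to until: u(20)→15·20+19≡7=h; n(13)→15·13+19≡6=g; t(19)→15·19+19≡18=s; i(8)→15·8+19≡9=j; l(11)→15·11+19≡2=c (all mod 26).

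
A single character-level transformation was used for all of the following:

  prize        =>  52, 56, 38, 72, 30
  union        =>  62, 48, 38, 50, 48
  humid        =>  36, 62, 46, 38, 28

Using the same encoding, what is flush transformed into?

p(#16)→52 and r(#18)→56: differences scale by 2, so n = 2·pos + 20. Each letter becomes 2×(its alphabet position, a=1..z=26) + 20.
On flush: f=6→32, l=12→44, u=21→62, s=19→58, h=8→36.

32, 44, 62, 58, 36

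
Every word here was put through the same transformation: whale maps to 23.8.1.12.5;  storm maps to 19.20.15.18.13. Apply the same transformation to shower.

w is letter #23 and maps to 23: an offset of 0. Each letter is replaced by its alphabet position (a=1, b=2, …, z=26).
For shower: s=19→19, h=8→8, o=15→15, w=23→23, e=5→5, r=18→18.

19.8.15.23.5.18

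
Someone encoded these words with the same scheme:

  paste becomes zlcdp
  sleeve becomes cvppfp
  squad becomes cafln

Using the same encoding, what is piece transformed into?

The shift depends on letter class: consonant p→z is +10, but vowel a→l is +11. The rule splits by letter class: vowels +11, consonants +10.
Applying it to piece: p(cons)+10=z, i(vowel)+11=t, e(vowel)+11=p, c(cons)+10=m, e(vowel)+11=p.

ztpmp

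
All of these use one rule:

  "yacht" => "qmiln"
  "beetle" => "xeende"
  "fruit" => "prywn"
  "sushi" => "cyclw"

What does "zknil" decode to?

y(24)→q(16) and a(0)→m(12) fit y≡11x+12 (mod 26); the inverse of 11 mod 26 is 19. This is an affine cipher: with a=0,…,z=25, each position x becomes (11x+12) mod 26.
Reversing it on zknil: z(25)→19·(25−12)≡13=n; k(10)→19·(10−12)≡14=o; n(13)→19·(13−12)≡19=t; i(8)→19·(8−12)≡2=c; l(11)→19·(11−12)≡7=h (all mod 26).

notch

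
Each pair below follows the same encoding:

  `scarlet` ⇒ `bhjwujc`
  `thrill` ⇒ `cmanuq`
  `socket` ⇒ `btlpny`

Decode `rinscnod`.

Shifts by position in scarlet: pos 0: s→b (+9), pos 1: c→h (+5), pos 2: a→j (+9), pos 3: r→w (+5) — repeating every 2. The shifts repeat in a cycle of length 2: positions 0,1,… shift by +9, +5, then the pattern repeats.
Reversing it on rinscnod: r−9=i, i−5=d, n−9=e, s−5=n, c−9=t, n−5=i, o−9=f, d−5=y.

identify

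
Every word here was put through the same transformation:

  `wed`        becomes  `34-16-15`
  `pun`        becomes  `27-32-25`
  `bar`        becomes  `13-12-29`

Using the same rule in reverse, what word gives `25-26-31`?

not

w is letter #23 and maps to 34: an offset of 11. Letters become their 1-based position plus 11 (so a→12, b→13, …).
Undoing it on 25-26-31: 25→(25−11)÷1=14=n, 26→(26−11)÷1=15=o, 31→(31−11)÷1=20=t.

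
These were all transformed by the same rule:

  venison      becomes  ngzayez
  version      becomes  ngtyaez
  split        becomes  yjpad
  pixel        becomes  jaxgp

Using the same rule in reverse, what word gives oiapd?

quilt

v(21)→n(13) and e(4)→g(6) fit y≡5x+12 (mod 26); the inverse of 5 mod 26 is 21. Treating letters as 0–25, the rule is x ↦ 5x + 12 (mod 26).
Undoing it on oiapd: o(14)→21·(14−12)≡16=q; i(8)→21·(8−12)≡20=u; a(0)→21·(0−12)≡8=i; p(15)→21·(15−12)≡11=l; d(3)→21·(3−12)≡19=t (all mod 26).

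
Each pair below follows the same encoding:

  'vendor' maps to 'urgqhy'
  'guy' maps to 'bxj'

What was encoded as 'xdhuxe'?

The output letters match the input read backwards, each shifted +3: vendor reversed is rodnev. Two steps: reverse the string, then apply a Caesar shift of +3.
Undoing it on xdhuxe: shift back: x−3=u, d−3=a, h−3=e, u−3=r, x−3=u, e−3=b → uaerub; then reverse → bureau.

bureau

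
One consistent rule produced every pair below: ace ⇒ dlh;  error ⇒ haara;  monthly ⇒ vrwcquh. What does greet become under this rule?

pahhc

Vowels shift forward by 3 and consonants shift forward by 9.
Applying it to greet: g(cons)+9=p, r(cons)+9=a, e(vowel)+3=h, e(vowel)+3=h, t(cons)+9=c.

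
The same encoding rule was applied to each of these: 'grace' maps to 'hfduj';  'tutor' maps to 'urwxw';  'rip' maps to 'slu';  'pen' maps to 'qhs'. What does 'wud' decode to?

art

The output letters match the input read backwards, each shifted +3: grace reversed is ecarg. Read the word backwards and shift each letter +3.
Decoding wud: shift back: w−3=t, u−3=r, d−3=a → tra; then reverse → art.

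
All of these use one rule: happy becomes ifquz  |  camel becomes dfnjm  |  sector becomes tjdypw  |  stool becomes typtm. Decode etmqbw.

dollar

Shifts by position in happy: pos 0: h→i (+1), pos 1: a→f (+5), pos 2: p→q (+1), pos 3: p→u (+5) — repeating every 2. A repeating key of period 2 is used — shifts +1, +5 over and over.
Decoding etmqbw: e−1=d, t−5=o, m−1=l, q−5=l, b−1=a, w−5=r.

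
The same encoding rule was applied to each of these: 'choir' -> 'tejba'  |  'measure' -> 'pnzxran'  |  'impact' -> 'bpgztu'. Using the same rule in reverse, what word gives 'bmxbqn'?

This is an affine cipher: with a=0,…,z=25, each position x becomes (23x+25) mod 26.
Undoing it on bmxbqn: b(1)→17·(1−25)≡8=i; m(12)→17·(12−25)≡13=n; x(23)→17·(23−25)≡18=s; b(1)→17·(1−25)≡8=i; q(16)→17·(16−25)≡3=d; n(13)→17·(13−25)≡4=e (all mod 26).

inside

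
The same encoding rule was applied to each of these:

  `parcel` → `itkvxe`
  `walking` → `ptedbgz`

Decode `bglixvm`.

inspect

Compare letters: p→i is +19, a→t is +19, r→k is +19 — a constant shift. It's a constant shift of +19 (ROT19).
Undoing it on bglixvm: b−19=i, g−19=n, l−19=s, i−19=p, x−19=e, v−19=c, m−19=t.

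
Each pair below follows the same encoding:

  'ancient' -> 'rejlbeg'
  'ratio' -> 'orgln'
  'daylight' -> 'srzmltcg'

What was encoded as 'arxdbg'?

basket

Each letter's alphabet position (a=0..z=25) is mapped through 9·x+17 mod 26 — an affine cipher.
Decoding arxdbg: a(0)→3·(0−17)≡1=b; r(17)→3·(17−17)≡0=a; x(23)→3·(23−17)≡18=s; d(3)→3·(3−17)≡10=k; b(1)→3·(1−17)≡4=e; g(6)→3·(6−17)≡19=t (all mod 26).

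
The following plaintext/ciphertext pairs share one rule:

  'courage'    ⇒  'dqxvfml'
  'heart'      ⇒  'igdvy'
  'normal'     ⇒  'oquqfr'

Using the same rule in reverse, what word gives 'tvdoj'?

stake

In courage: c→d is +1, o→q is +2, u→x is +3, r→v is +4 — the shift increases by 1 each position. Each letter shifts forward by (position + 1), i.e. 1, 2, 3, … — the shift grows by one for each successive letter.
Undoing it on tvdoj: t−1=s, v−2=t, d−3=a, o−4=k, j−5=e.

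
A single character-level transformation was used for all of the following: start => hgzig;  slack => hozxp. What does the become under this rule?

Letters are reflected about the middle of the alphabet (position → 25−position): Atbash.
For the: t↔g, h↔s, e↔v.

gsv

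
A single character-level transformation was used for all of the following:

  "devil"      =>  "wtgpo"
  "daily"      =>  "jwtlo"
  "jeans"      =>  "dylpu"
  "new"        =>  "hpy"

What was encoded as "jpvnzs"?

The output letters match the input read backwards, each shifted +11: devil reversed is lived. The word is reversed, then every letter is shifted forward by 11.
Undoing it on jpvnzs: shift back: j−11=y, p−11=e, v−11=k, n−11=c, z−11=o, s−11=h → yekcoh; then reverse → hockey.

hockey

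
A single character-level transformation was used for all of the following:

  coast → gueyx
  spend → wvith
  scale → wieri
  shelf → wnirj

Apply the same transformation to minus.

Shifts by position in coast: pos 0: c→g (+4), pos 1: o→u (+6), pos 2: a→e (+4), pos 3: s→y (+6) — repeating every 2. The shifts repeat in a cycle of length 2: positions 0,1,… shift by +4, +6, then the pattern repeats.
Applying it to minus: m+4=q, i+6=o, n+4=r, u+6=a, s+4=w.

qoraw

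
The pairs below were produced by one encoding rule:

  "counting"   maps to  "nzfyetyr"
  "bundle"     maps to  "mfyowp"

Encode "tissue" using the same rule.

etddfp

Compare letters: c→n is +11, o→z is +11, u→f is +11 — a constant shift. It's a constant shift of +11 (ROT11).
On tissue: t+11=e, i+11=t, s+11=d, s+11=d, u+11=f, e+11=p.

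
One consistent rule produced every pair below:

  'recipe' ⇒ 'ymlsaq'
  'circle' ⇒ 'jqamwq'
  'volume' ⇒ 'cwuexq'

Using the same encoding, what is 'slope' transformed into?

ztxzp

Letter i (0-indexed) is shifted by i+7, so successive shifts are 7, 8, 9, ….
For slope: s+7=z, l+8=t, o+9=x, p+10=z, e+11=p.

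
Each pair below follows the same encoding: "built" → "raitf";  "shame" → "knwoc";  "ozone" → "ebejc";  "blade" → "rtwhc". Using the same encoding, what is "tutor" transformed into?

b(1)→r(17) and u(20)→a(0) fit y≡21x+22 (mod 26); the inverse of 21 mod 26 is 5. Treating letters as 0–25, the rule is x ↦ 21x + 22 (mod 26).
For tutor: t(19)→21·19+22≡5=f; u(20)→21·20+22≡0=a; t(19)→21·19+22≡5=f; o(14)→21·14+22≡4=e; r(17)→21·17+22≡15=p (all mod 26).

fafep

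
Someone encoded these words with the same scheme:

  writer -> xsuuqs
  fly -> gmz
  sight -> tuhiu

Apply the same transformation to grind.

The shift depends on letter class: consonant w→x is +1, but vowel i→u is +12. Vowels shift forward by 12 and consonants shift forward by 1.
On grind: g(cons)+1=h, r(cons)+1=s, i(vowel)+12=u, n(cons)+1=o, d(cons)+1=e.

hsuoe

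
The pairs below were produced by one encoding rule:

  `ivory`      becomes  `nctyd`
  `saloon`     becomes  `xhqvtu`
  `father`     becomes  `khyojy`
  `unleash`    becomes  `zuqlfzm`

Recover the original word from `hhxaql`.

castle

It's a Vigenère-style cipher with numeric key [5,7]: position i shifts by key[i mod 2].
Reversing it on hhxaql: h−5=c, h−7=a, x−5=s, a−7=t, q−5=l, l−7=e.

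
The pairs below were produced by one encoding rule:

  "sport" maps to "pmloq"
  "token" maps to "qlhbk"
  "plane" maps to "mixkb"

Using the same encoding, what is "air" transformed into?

xfo

Compare letters: s→p is +23, p→m is +23, o→l is +23 — a constant shift. It's a constant shift of +23 (ROT23).
On air: a+23=x, i+23=f, r+23=o.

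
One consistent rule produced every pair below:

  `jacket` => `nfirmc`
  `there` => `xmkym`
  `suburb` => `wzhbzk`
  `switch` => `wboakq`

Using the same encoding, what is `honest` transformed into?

In jacket: j→n is +4, a→f is +5, c→i is +6, k→r is +7 — the shift increases by 1 each position. Each letter shifts forward by (position + 4), i.e. 4, 5, 6, … — the shift grows by one for each successive letter.
Applying it to honest: h+4=l, o+5=t, n+6=t, e+7=l, s+8=a, t+9=c.

lttlac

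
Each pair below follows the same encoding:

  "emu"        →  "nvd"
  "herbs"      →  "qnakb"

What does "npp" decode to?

egg

Compare letters: e→n is +9, m→v is +9, u→d is +9 — a constant shift. Every letter moves 9 places later in the alphabet, wrapping around z→a.
Decoding npp: n−9=e, p−9=g, p−9=g.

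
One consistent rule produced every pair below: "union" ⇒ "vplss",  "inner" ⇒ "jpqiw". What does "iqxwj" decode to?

house

Each letter shifts forward by (position + 1), i.e. 1, 2, 3, … — the shift grows by one for each successive letter.
Reversing it on iqxwj: i−1=h, q−2=o, x−3=u, w−4=s, j−5=e.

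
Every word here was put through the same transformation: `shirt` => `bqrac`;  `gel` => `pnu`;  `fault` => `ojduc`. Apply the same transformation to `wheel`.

fqnnu

Compare letters: s→b is +9, h→q is +9, i→r is +9 — a constant shift. Each letter is shifted forward by 9 in the alphabet (a Caesar shift of +9).
For wheel: w+9=f, h+9=q, e+9=n, e+9=n, l+9=u.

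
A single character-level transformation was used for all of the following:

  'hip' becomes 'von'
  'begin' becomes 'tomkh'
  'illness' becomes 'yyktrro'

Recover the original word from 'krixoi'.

circle

Read the word backwards and shift each letter +6.
Reversing it on krixoi: shift back: k−6=e, r−6=l, i−6=c, x−6=r, o−6=i, i−6=c → elcric; then reverse → circle.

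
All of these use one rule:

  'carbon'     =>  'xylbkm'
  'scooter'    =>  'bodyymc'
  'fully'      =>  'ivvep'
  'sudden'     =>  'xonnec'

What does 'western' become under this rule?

xbodcog

The word is reversed, then every letter is shifted forward by 10.
On western: reverse → nretsew; then shift: n+10=x, r+10=b, e+10=o, t+10=d, s+10=c, e+10=o, w+10=g.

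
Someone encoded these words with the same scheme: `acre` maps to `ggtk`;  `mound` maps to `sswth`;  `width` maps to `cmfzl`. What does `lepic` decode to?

fancy

Shifts by position in acre: pos 0: a→g (+6), pos 1: c→g (+4), pos 2: r→t (+2), pos 3: e→k (+6) — repeating every 3. A repeating key of period 3 is used — shifts +6, +4, +2 over and over.
Decoding lepic: l−6=f, e−4=a, p−2=n, i−6=c, c−4=y.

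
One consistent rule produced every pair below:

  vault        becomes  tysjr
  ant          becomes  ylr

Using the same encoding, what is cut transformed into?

This is a Caesar cipher with shift 24.
On cut: c+24=a, u+24=s, t+24=r.

asr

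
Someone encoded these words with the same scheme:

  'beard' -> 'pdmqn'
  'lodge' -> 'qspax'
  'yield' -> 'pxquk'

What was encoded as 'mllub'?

The output letters match the input read backwards, each shifted +12: beard reversed is draeb. The word is reversed, then every letter is shifted forward by 12.
Decoding mllub: shift back: m−12=a, l−12=z, l−12=z, u−12=i, b−12=p → azzip; then reverse → pizza.

pizza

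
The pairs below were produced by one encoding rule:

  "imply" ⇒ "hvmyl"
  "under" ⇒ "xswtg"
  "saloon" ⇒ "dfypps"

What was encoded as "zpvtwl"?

comedy

i(8)→h(7) and m(12)→v(21) fit y≡23x+5 (mod 26); the inverse of 23 mod 26 is 17. This is an affine cipher: with a=0,…,z=25, each position x becomes (23x+5) mod 26.
Undoing it on zpvtwl: z(25)→17·(25−5)≡2=c; p(15)→17·(15−5)≡14=o; v(21)→17·(21−5)≡12=m; t(19)→17·(19−5)≡4=e; w(22)→17·(22−5)≡3=d; l(11)→17·(11−5)≡24=y (all mod 26).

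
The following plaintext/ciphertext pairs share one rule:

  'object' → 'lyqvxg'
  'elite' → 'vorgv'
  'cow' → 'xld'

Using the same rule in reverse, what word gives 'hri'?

sir

Each pair mirrors across the alphabet (o↔l, b↔y, j↔q): positions sum to 25. Letters are reflected about the middle of the alphabet (position → 25−position): Atbash.
Decoding hri: h↔s, r↔i, i↔r.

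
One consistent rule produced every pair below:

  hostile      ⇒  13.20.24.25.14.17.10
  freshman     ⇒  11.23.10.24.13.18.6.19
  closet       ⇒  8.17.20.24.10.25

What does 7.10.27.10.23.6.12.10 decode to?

The number is (letter's place in the alphabet, a=1) + 5.
Decoding 7.10.27.10.23.6.12.10: 7→(7−5)÷1=2=b, 10→(10−5)÷1=5=e, 27→(27−5)÷1=22=v, 10→(10−5)÷1=5=e, 23→(23−5)÷1=18=r, 6→(6−5)÷1=1=a, 12→(12−5)÷1=7=g, 10→(10−5)÷1=5=e.

beverage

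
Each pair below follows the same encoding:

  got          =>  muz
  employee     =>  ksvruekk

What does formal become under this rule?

luxsgr

Compare letters: g→m is +6, o→u is +6, t→z is +6 — a constant shift. Every letter moves 6 places later in the alphabet, wrapping around z→a.
On formal: f+6=l, o+6=u, r+6=x, m+6=s, a+6=g, l+6=r.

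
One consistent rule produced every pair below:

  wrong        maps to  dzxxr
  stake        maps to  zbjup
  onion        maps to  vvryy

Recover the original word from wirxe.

paint

In wrong: w→d is +7, r→z is +8, o→x is +9, n→x is +10 — the shift increases by 1 each position. Each letter shifts forward by (position + 7), i.e. 7, 8, 9, … — the shift grows by one for each successive letter.
Reversing it on wirxe: w−7=p, i−8=a, r−9=i, x−10=n, e−11=t.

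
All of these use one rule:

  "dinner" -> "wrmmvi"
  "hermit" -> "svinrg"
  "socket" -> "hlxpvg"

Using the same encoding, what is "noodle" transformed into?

Each letter is replaced by its mirror in the alphabet: a↔z, b↔y, c↔x, and so on (the Atbash cipher).
On noodle: n↔m, o↔l, o↔l, d↔w, l↔o, e↔v.

mllwov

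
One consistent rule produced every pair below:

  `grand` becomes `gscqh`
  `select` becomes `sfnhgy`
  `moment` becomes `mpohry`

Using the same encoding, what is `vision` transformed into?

In grand: g→g is +0, r→s is +1, a→c is +2, n→q is +3 — the shift increases by 1 each position. The shift increases by 1 at each position, starting from +0: 0, 1, 2, ….
For vision: v+0=v, i+1=j, s+2=u, i+3=l, o+4=s, n+5=s.

vjulss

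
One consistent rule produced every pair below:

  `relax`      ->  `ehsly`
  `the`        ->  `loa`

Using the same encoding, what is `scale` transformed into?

The output letters match the input read backwards, each shifted +7: relax reversed is xaler. Two steps: reverse the string, then apply a Caesar shift of +7.
Applying it to scale: reverse → elacs; then shift: e+7=l, l+7=s, a+7=h, c+7=j, s+7=z.

lshjz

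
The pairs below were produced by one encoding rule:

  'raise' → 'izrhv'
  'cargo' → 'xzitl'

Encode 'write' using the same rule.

dirgv

Each letter is replaced by its mirror in the alphabet: a↔z, b↔y, c↔x, and so on (the Atbash cipher).
On write: w↔d, r↔i, i↔r, t↔g, e↔v.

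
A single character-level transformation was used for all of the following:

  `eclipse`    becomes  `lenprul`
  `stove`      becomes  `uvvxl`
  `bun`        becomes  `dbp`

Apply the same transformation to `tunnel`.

The rule splits by letter class: vowels +7, consonants +2.
For tunnel: t(cons)+2=v, u(vowel)+7=b, n(cons)+2=p, n(cons)+2=p, e(vowel)+7=l, l(cons)+2=n.

vbppln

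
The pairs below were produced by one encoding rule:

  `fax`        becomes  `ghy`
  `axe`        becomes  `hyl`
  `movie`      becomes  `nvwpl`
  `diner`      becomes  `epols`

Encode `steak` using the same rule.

Two shifts are in play — +7 for a/e/i/o/u, +1 for every other letter.
On steak: s(cons)+1=t, t(cons)+1=u, e(vowel)+7=l, a(vowel)+7=h, k(cons)+1=l.

tulhl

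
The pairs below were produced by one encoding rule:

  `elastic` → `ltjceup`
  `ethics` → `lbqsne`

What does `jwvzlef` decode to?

In elastic: e→l is +7, l→t is +8, a→j is +9, s→c is +10 — the shift increases by 1 each position. The shift increases by 1 at each position, starting from +7: 7, 8, 9, ….
Decoding jwvzlef: j−7=c, w−8=o, v−9=m, z−10=p, l−11=a, e−12=s, f−13=s.

compass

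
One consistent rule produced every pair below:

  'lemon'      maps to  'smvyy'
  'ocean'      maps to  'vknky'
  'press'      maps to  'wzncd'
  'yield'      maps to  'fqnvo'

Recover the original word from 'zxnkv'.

Each letter shifts forward by (position + 7), i.e. 7, 8, 9, … — the shift grows by one for each successive letter.
Reversing it on zxnkv: z−7=s, x−8=p, n−9=e, k−10=a, v−11=k.

speak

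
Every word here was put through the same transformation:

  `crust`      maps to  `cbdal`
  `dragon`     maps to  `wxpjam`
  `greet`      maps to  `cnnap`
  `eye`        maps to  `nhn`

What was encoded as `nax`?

The output letters match the input read backwards, each shifted +9: crust reversed is tsurc. Read the word backwards and shift each letter +9.
Decoding nax: shift back: n−9=e, a−9=r, x−9=o → ero; then reverse → ore.

ore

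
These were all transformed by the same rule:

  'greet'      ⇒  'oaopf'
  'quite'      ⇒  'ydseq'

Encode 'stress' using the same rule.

In greet: g→o is +8, r→a is +9, e→o is +10, e→p is +11 — the shift increases by 1 each position. Each letter shifts forward by (position + 8), i.e. 8, 9, 10, … — the shift grows by one for each successive letter.
For stress: s+8=a, t+9=c, r+10=b, e+11=p, s+12=e, s+13=f.

acbpef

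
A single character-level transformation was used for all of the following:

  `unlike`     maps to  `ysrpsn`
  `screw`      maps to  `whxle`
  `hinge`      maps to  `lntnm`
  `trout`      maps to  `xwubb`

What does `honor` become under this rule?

lttvz

In unlike: u→y is +4, n→s is +5, l→r is +6, i→p is +7 — the shift increases by 1 each position. The shift increases by 1 at each position, starting from +4: 4, 5, 6, ….
Applying it to honor: h+4=l, o+5=t, n+6=t, o+7=v, r+8=z.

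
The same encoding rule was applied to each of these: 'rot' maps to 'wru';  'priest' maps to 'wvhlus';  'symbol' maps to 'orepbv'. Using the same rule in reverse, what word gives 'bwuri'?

forty

The output letters match the input read backwards, each shifted +3: rot reversed is tor. The word is reversed, then every letter is shifted forward by 3.
Undoing it on bwuri: shift back: b−3=y, w−3=t, u−3=r, r−3=o, i−3=f → ytrof; then reverse → forty.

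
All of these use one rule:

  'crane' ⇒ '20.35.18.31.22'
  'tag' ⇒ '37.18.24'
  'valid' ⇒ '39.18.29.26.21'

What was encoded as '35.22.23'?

ref

The number is (letter's place in the alphabet, a=1) + 17.
Reversing it on 35.22.23: 35→(35−17)÷1=18=r, 22→(22−17)÷1=5=e, 23→(23−17)÷1=6=f.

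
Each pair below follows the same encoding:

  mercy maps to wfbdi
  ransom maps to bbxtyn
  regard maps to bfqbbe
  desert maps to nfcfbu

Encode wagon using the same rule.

Shifts by position in mercy: pos 0: m→w (+10), pos 1: e→f (+1), pos 2: r→b (+10), pos 3: c→d (+1) — repeating every 2. A repeating key of period 2 is used — shifts +10, +1 over and over.
Applying it to wagon: w+10=g, a+1=b, g+10=q, o+1=p, n+10=x.

gbqpx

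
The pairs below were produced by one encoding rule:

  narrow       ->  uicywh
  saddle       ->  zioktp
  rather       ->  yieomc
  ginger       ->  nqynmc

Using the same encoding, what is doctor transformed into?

kwnawc

Shifts by position in narrow: pos 0: n→u (+7), pos 1: a→i (+8), pos 2: r→c (+11), pos 3: r→y (+7), pos 4: o→w (+8), pos 5: w→h (+11) — repeating every 3. It's a Vigenère-style cipher with numeric key [7,8,11]: position i shifts by key[i mod 3].
On doctor: d+7=k, o+8=w, c+11=n, t+7=a, o+8=w, r+11=c.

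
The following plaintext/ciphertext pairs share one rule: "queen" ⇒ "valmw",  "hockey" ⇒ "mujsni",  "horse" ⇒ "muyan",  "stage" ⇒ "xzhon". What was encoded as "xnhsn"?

shake

In queen: q→v is +5, u→a is +6, e→l is +7, e→m is +8 — the shift increases by 1 each position. Letter i (0-indexed) is shifted by i+5, so successive shifts are 5, 6, 7, ….
Undoing it on xnhsn: x−5=s, n−6=h, h−7=a, s−8=k, n−9=e.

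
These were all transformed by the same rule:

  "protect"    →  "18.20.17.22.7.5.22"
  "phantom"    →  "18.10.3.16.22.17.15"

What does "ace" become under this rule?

p is letter #16 and maps to 18: an offset of 2. Each letter is replaced by its alphabet position (a=1..z=26) + 2.
Applying it to ace: a=1→3, c=3→5, e=5→7.

3.5.7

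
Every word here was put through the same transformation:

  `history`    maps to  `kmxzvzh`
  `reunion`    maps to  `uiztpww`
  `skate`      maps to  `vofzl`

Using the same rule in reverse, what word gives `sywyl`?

purse

In history: h→k is +3, i→m is +4, s→x is +5, t→z is +6 — the shift increases by 1 each position. Each letter shifts forward by (position + 3), i.e. 3, 4, 5, … — the shift grows by one for each successive letter.
Undoing it on sywyl: s−3=p, y−4=u, w−5=r, y−6=s, l−7=e.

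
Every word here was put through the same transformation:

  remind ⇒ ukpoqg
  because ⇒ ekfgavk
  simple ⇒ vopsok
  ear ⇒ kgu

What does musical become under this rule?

The rule splits by letter class: vowels +6, consonants +3.
For musical: m(cons)+3=p, u(vowel)+6=a, s(cons)+3=v, i(vowel)+6=o, c(cons)+3=f, a(vowel)+6=g, l(cons)+3=o.

pavofgo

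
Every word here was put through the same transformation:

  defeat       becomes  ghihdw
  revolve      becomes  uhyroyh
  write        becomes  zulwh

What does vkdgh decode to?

shade

Compare letters: d→g is +3, e→h is +3, f→i is +3 — a constant shift. Each letter is shifted forward by 3 in the alphabet (a Caesar shift of +3).
Reversing it on vkdgh: v−3=s, k−3=h, d−3=a, g−3=d, h−3=e.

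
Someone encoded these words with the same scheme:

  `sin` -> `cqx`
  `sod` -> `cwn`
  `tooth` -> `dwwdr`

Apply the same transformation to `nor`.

xwb

Vowels shift forward by 8 and consonants shift forward by 10.
Applying it to nor: n(cons)+10=x, o(vowel)+8=w, r(cons)+10=b.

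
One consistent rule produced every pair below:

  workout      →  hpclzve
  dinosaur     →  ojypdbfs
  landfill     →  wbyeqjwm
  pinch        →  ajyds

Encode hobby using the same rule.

spmcj

Shifts by position in workout: pos 0: w→h (+11), pos 1: o→p (+1), pos 2: r→c (+11), pos 3: k→l (+1) — repeating every 2. It's a Vigenère-style cipher with numeric key [11,1]: position i shifts by key[i mod 2].
Applying it to hobby: h+11=s, o+1=p, b+11=m, b+1=c, y+11=j.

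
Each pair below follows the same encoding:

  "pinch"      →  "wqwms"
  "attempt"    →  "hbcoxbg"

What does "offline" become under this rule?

In pinch: p→w is +7, i→q is +8, n→w is +9, c→m is +10 — the shift increases by 1 each position. Letter i (0-indexed) is shifted by i+7, so successive shifts are 7, 8, 9, ….
On offline: o+7=v, f+8=n, f+9=o, l+10=v, i+11=t, n+12=z, e+13=r.

vnovtzr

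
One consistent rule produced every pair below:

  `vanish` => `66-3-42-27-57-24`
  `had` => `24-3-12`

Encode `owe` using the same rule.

45-69-15

The formula is n = 3×(alphabet index, a=1).
On owe: o=15→45, w=23→69, e=5→15.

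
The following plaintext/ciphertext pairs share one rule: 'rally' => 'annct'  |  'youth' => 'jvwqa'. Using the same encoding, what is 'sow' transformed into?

yqu

The output letters match the input read backwards, each shifted +2: rally reversed is yllar. Two steps: reverse the string, then apply a Caesar shift of +2.
On sow: reverse → wos; then shift: w+2=y, o+2=q, s+2=u.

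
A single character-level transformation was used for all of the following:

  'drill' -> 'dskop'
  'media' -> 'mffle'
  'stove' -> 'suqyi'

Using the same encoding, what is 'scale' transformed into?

In drill: d→d is +0, r→s is +1, i→k is +2, l→o is +3 — the shift increases by 1 each position. The shift increases by 1 at each position, starting from +0: 0, 1, 2, ….
On scale: s+0=s, c+1=d, a+2=c, l+3=o, e+4=i.

sdcoi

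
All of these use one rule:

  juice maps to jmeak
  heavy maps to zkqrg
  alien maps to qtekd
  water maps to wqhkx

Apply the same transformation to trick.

hxeao

j(9)→j(9) and u(20)→m(12) fit y≡5x+16 (mod 26); the inverse of 5 mod 26 is 21. This is an affine cipher: with a=0,…,z=25, each position x becomes (5x+16) mod 26.
For trick: t(19)→5·19+16≡7=h; r(17)→5·17+16≡23=x; i(8)→5·8+16≡4=e; c(2)→5·2+16≡0=a; k(10)→5·10+16≡14=o (all mod 26).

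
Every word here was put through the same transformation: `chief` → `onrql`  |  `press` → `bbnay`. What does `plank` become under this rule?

twjuy

The output letters match the input read backwards, each shifted +9: chief reversed is feihc. The word is reversed, then every letter is shifted forward by 9.
For plank: reverse → knalp; then shift: k+9=t, n+9=w, a+9=j, l+9=u, p+9=y.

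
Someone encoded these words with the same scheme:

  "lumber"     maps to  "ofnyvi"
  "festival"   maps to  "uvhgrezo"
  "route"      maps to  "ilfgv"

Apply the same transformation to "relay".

Each pair mirrors across the alphabet (l↔o, u↔f, m↔n): positions sum to 25. This is the alphabet-reversal cipher (Atbash): a becomes z, b becomes y, etc.
For relay: r↔i, e↔v, l↔o, a↔z, y↔b.

ivozb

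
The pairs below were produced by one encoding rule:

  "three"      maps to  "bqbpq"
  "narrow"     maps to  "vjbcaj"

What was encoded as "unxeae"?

mentor

In three: t→b is +8, h→q is +9, r→b is +10, e→p is +11 — the shift increases by 1 each position. Each letter shifts forward by (position + 8), i.e. 8, 9, 10, … — the shift grows by one for each successive letter.
Decoding unxeae: u−8=m, n−9=e, x−10=n, e−11=t, a−12=o, e−13=r.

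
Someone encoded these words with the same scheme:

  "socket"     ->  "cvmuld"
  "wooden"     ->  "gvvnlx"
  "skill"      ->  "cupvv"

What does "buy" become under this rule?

The shift depends on letter class: consonant s→c is +10, but vowel o→v is +7. The rule splits by letter class: vowels +7, consonants +10.
For buy: b(cons)+10=l, u(vowel)+7=b, y(cons)+10=i.

lbi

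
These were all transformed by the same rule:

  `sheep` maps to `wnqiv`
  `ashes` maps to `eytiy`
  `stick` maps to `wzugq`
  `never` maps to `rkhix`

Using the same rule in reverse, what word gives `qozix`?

Shifts by position in sheep: pos 0: s→w (+4), pos 1: h→n (+6), pos 2: e→q (+12), pos 3: e→i (+4), pos 4: p→v (+6) — repeating every 3. A repeating key of period 3 is used — shifts +4, +6, +12 over and over.
Decoding qozix: q−4=m, o−6=i, z−12=n, i−4=e, x−6=r.

miner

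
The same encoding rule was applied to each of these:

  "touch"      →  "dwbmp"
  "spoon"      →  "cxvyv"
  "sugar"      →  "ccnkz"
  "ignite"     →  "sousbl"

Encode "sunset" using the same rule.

ccucma

Shifts by position in touch: pos 0: t→d (+10), pos 1: o→w (+8), pos 2: u→b (+7), pos 3: c→m (+10), pos 4: h→p (+8) — repeating every 3. A repeating key of period 3 is used — shifts +10, +8, +7 over and over.
On sunset: s+10=c, u+8=c, n+7=u, s+10=c, e+8=m, t+7=a.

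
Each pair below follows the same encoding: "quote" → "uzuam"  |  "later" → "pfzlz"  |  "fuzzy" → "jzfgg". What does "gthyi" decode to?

In quote: q→u is +4, u→z is +5, o→u is +6, t→a is +7 — the shift increases by 1 each position. The shift increases by 1 at each position, starting from +4: 4, 5, 6, ….
Decoding gthyi: g−4=c, t−5=o, h−6=b, y−7=r, i−8=a.

cobra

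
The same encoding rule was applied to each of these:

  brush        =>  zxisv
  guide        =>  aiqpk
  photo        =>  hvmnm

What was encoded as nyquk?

Each letter's alphabet position (a=0..z=25) is mapped through 21·x+4 mod 26 — an affine cipher.
Reversing it on nyquk: n(13)→5·(13−4)≡19=t; y(24)→5·(24−4)≡22=w; q(16)→5·(16−4)≡8=i; u(20)→5·(20−4)≡2=c; k(10)→5·(10−4)≡4=e (all mod 26).

twice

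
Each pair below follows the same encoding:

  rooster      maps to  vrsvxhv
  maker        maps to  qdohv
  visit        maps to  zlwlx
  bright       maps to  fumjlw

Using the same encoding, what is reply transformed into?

Shifts by position in rooster: pos 0: r→v (+4), pos 1: o→r (+3), pos 2: o→s (+4), pos 3: s→v (+3) — repeating every 2. The shifts repeat in a cycle of length 2: positions 0,1,… shift by +4, +3, then the pattern repeats.
For reply: r+4=v, e+3=h, p+4=t, l+3=o, y+4=c.

vhtoc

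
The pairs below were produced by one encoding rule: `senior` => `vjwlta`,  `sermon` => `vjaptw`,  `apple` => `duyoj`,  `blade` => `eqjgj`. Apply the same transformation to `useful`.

Shifts by position in senior: pos 0: s→v (+3), pos 1: e→j (+5), pos 2: n→w (+9), pos 3: i→l (+3), pos 4: o→t (+5), pos 5: r→a (+9) — repeating every 3. The shifts repeat in a cycle of length 3: positions 0,1,… shift by +3, +5, +9, then the pattern repeats.
Applying it to useful: u+3=x, s+5=x, e+9=n, f+3=i, u+5=z, l+9=u.

xxnizu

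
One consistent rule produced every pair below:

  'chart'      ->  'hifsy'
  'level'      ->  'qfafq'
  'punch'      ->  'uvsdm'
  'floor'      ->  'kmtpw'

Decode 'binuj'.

white

Shifts by position in chart: pos 0: c→h (+5), pos 1: h→i (+1), pos 2: a→f (+5), pos 3: r→s (+1) — repeating every 2. The shifts repeat in a cycle of length 2: positions 0,1,… shift by +5, +1, then the pattern repeats.
Undoing it on binuj: b−5=w, i−1=h, n−5=i, u−1=t, j−5=e.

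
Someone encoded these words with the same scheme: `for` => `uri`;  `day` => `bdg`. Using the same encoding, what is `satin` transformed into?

qlwdv

The output letters match the input read backwards, each shifted +3: for reversed is rof. Two steps: reverse the string, then apply a Caesar shift of +3.
For satin: reverse → nitas; then shift: n+3=q, i+3=l, t+3=w, a+3=d, s+3=v.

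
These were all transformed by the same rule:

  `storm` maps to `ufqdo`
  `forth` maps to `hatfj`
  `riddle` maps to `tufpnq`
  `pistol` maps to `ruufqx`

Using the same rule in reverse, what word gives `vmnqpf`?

talent

Shifts by position in storm: pos 0: s→u (+2), pos 1: t→f (+12), pos 2: o→q (+2), pos 3: r→d (+12) — repeating every 2. A repeating key of period 2 is used — shifts +2, +12 over and over.
Reversing it on vmnqpf: v−2=t, m−12=a, n−2=l, q−12=e, p−2=n, f−12=t.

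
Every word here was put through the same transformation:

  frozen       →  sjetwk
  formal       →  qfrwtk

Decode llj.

The output letters match the input read backwards, each shifted +5: frozen reversed is nezorf. The word is reversed, then every letter is shifted forward by 5.
Decoding llj: shift back: l−5=g, l−5=g, j−5=e → gge; then reverse → egg.

egg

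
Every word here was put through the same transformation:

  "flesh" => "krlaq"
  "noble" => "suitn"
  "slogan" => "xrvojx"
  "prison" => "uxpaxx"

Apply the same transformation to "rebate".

Each letter shifts forward by (position + 5), i.e. 5, 6, 7, … — the shift grows by one for each successive letter.
Applying it to rebate: r+5=w, e+6=k, b+7=i, a+8=i, t+9=c, e+10=o.

wkiico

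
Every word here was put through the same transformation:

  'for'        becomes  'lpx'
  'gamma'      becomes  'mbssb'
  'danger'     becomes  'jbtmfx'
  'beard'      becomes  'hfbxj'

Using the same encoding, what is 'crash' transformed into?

ixbyn

Two shifts are in play — +1 for a/e/i/o/u, +6 for every other letter.
On crash: c(cons)+6=i, r(cons)+6=x, a(vowel)+1=b, s(cons)+6=y, h(cons)+6=n.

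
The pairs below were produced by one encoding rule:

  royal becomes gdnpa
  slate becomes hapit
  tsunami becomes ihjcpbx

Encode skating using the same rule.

hzpixcv

Compare letters: r→g is +15, o→d is +15, y→n is +15 — a constant shift. Every letter moves 15 places later in the alphabet, wrapping around z→a.
Applying it to skating: s+15=h, k+15=z, a+15=p, t+15=i, i+15=x, n+15=c, g+15=v.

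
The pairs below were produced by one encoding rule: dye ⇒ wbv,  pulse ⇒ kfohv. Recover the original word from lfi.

Each pair mirrors across the alphabet (d↔w, y↔b, e↔v): positions sum to 25. Each letter is replaced by its mirror in the alphabet: a↔z, b↔y, c↔x, and so on (the Atbash cipher).
Undoing it on lfi: l↔o, f↔u, i↔r.

our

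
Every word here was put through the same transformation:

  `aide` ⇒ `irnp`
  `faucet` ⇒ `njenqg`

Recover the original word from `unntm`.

Each letter shifts forward by (position + 8), i.e. 8, 9, 10, … — the shift grows by one for each successive letter.
Undoing it on unntm: u−8=m, n−9=e, n−10=d, t−11=i, m−12=a.

media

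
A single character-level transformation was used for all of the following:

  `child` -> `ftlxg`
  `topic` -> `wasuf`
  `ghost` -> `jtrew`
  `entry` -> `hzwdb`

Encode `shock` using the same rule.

vtron

Shifts by position in child: pos 0: c→f (+3), pos 1: h→t (+12), pos 2: i→l (+3), pos 3: l→x (+12) — repeating every 2. The shifts repeat in a cycle of length 2: positions 0,1,… shift by +3, +12, then the pattern repeats.
On shock: s+3=v, h+12=t, o+3=r, c+12=o, k+3=n.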